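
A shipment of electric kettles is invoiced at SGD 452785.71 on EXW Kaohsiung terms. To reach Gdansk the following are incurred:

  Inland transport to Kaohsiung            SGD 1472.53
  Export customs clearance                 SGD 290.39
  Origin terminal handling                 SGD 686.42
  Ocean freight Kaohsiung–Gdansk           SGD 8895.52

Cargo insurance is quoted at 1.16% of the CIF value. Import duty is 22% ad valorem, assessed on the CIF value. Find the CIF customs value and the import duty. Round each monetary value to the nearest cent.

Let C be the CIF value. C = EXW price + pre-shipment costs + freight + 1.16% × C
C − 1.16% × C = 452785.71 + 1472.53 + 290.39 + 686.42 + 8895.52
0.9884 × C = 464130.57
C = 464130.57 / 0.9884 = 469577.67
Insurance premium = 1.16% × 469577.67 = 5447.10
Import duty = 469577.67 × 22% = 103307.09

CIF value: SGD 469577.67; import duty: SGD 103307.09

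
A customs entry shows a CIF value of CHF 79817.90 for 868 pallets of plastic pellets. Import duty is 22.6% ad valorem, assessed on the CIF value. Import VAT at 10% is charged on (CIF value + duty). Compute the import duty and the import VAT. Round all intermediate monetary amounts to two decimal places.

Import duty = 79817.90 × 22.6% = 18038.85
VAT base = CIF + duty = 79817.90 + 18038.85 = 97856.75
Import VAT = 97856.75 × 10% = 9785.68

Import duty: CHF 18038.85; import VAT: CHF 9785.68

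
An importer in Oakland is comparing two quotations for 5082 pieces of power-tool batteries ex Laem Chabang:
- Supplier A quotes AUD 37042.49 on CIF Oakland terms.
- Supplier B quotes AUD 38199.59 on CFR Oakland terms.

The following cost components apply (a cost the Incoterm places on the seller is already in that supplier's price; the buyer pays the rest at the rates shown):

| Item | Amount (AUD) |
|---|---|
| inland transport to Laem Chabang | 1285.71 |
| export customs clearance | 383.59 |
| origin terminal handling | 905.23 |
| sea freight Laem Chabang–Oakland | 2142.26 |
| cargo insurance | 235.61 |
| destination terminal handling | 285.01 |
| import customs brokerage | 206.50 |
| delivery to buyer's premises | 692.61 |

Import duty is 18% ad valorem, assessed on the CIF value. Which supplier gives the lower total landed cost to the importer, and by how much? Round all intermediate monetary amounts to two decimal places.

Supplier A is cheaper by AUD 1643.40

Supplier A (CIF):
The CIF price already equals the CIF value: 37042.49
Import duty = 37042.49 × 18% = 6667.65
Buyer bears (A): 285.01 + 206.50 + 692.61 = 1184.12
Landed cost (A) = invoice 37042.49 + 1184.12 + duty 6667.65 = 44894.26
Supplier B (CFR):
CIF value = CFR price + insurance = 38199.59 + 235.61 = 38435.20
Import duty = 38435.20 × 18% = 6918.34
Buyer bears (B): 235.61 + 285.01 + 206.50 + 692.61 = 1419.73
Landed cost (B) = invoice 38199.59 + 1419.73 + duty 6918.34 = 46537.66
Difference = |44894.26 − 46537.66| = 1643.40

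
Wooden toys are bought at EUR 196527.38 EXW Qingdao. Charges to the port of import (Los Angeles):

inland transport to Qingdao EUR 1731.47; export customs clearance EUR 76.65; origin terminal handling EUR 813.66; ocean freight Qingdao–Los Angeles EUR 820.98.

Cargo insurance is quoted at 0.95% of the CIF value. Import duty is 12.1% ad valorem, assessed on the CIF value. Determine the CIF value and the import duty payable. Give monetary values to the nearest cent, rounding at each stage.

Let C be the CIF value. C = EXW price + pre-shipment costs + freight + 0.95% × C
C − 0.95% × C = 196527.38 + 1731.47 + 76.65 + 813.66 + 820.98
0.9905 × C = 199970.14
C = 199970.14 / 0.9905 = 201888.08
Insurance premium = 0.95% × 201888.08 = 1917.94
Import duty = 201888.08 × 12.1% = 24428.46

CIF value: EUR 201888.08; import duty: EUR 24428.46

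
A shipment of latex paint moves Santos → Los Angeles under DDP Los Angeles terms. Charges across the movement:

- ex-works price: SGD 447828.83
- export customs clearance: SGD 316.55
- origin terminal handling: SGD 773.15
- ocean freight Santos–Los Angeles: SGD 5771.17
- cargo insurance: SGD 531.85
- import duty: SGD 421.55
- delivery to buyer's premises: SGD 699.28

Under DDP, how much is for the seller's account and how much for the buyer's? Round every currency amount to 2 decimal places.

Seller: SGD 456342.38; buyer: SGD 0.00

DDP: the seller bears all costs including import duty.
Seller's account: goods 447828.83 + export clearance 316.55 + origin terminal 773.15 + freight 5771.17 + insurance 531.85 + duty 421.55 + delivery 699.28 = 456342.38
Buyer's account: 0.00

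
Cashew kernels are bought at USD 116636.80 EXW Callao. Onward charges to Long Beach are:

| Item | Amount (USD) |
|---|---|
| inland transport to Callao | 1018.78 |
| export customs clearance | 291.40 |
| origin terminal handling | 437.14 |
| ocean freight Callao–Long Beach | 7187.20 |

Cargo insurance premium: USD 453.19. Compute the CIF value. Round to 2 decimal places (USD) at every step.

CIF value: USD 126024.51

CIF = EXW price + pre-shipment costs + freight + insurance
CIF = 116636.80 + 1018.78 + 291.40 + 437.14 + 7187.20 + 453.19 = 126024.51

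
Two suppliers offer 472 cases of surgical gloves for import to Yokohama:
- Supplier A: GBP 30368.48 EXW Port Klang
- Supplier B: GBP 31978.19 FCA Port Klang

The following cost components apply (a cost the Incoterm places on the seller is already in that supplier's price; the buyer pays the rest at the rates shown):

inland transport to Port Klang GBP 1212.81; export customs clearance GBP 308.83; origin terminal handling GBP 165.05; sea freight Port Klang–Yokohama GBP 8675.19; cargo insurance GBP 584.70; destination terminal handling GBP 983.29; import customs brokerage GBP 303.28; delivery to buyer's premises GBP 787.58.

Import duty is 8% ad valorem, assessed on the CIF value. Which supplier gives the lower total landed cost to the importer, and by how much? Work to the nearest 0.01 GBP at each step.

Supplier A is cheaper by GBP 95.12

Supplier A (EXW):
CIF value = EXW price + inland to port + export clearance + origin terminal + freight + insurance = 30368.48 + 1212.81 + 308.83 + 165.05 + 8675.19 + 584.70 = 41315.06
Import duty = 41315.06 × 8% = 3305.20
Buyer bears (A): 1212.81 + 308.83 + 165.05 + 8675.19 + 584.70 + 983.29 + 303.28 + 787.58 = 13020.73
Landed cost (A) = invoice 30368.48 + 13020.73 + duty 3305.20 = 46694.41
Supplier B (FCA):
CIF value = FCA price + origin terminal + freight + insurance = 31978.19 + 165.05 + 8675.19 + 584.70 = 41403.13
Import duty = 41403.13 × 8% = 3312.25
Buyer bears (B): 165.05 + 8675.19 + 584.70 + 983.29 + 303.28 + 787.58 = 11499.09
Landed cost (B) = invoice 31978.19 + 11499.09 + duty 3312.25 = 46789.53
Difference = |46694.41 − 46789.53| = 95.12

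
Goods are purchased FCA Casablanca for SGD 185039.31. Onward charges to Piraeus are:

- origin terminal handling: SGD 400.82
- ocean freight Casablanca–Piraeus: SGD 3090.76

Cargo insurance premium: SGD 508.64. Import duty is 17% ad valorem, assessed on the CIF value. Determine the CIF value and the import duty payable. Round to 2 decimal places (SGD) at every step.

CIF = FCA price + pre-shipment costs + freight + insurance
CIF = 185039.31 + 400.82 + 3090.76 + 508.64 = 189039.53
Import duty = 189039.53 × 17% = 32136.72

CIF value: SGD 189039.53; import duty: SGD 32136.72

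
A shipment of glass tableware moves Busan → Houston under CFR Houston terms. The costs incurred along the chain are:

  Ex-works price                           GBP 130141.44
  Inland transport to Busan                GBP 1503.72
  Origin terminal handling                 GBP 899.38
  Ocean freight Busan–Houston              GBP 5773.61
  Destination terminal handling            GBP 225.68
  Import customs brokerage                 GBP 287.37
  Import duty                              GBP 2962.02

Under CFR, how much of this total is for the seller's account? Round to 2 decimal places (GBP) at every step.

Seller's account: GBP 138318.15

CFR: the seller pays costs through ocean freight to the destination port, but not insurance.
Seller's account: goods 130141.44 + inland to port 1503.72 + origin terminal 899.38 + freight 5773.61 = 138318.15
Buyer's account: destination terminal 225.68 + brokerage 287.37 + duty 2962.02 = 3475.07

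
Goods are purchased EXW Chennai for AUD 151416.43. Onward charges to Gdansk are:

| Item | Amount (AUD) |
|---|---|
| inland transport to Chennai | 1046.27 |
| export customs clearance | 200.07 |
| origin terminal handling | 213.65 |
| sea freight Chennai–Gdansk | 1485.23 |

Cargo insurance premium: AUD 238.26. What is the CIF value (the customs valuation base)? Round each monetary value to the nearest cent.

CIF = EXW price + pre-shipment costs + freight + insurance
CIF = 151416.43 + 1046.27 + 200.07 + 213.65 + 1485.23 + 238.26 = 154599.91

CIF value: AUD 154599.91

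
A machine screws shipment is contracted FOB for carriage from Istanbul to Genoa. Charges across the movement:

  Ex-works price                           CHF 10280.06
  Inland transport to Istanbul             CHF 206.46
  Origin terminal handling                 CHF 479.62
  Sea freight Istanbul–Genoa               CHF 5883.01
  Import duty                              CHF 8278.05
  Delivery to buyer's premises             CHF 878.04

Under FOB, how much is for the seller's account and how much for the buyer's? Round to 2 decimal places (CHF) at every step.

FOB: the seller bears costs until goods are on board at the origin port; the buyer bears freight, insurance and all costs thereafter.
Seller's account: goods 10280.06 + inland to port 206.46 + origin terminal 479.62 = 10966.14
Buyer's account: freight 5883.01 + duty 8278.05 + delivery 878.04 = 15039.10

Seller: CHF 10966.14; buyer: CHF 15039.10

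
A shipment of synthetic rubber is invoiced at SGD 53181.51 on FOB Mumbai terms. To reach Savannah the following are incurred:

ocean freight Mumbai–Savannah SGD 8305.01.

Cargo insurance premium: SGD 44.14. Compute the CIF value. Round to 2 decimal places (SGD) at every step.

CIF = FOB price + freight + insurance
CIF = 53181.51 + 8305.01 + 44.14 = 61530.66

CIF value: SGD 61530.66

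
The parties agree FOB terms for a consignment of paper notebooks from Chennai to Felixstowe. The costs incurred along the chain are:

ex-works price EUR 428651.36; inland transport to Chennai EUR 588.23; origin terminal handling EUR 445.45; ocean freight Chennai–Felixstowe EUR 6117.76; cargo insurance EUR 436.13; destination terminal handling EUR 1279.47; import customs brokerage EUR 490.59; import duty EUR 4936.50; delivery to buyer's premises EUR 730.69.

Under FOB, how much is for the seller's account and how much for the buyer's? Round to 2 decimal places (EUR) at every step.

Seller: EUR 429685.04; buyer: EUR 13991.14

FOB: the seller bears costs until goods are on board at the origin port; the buyer bears freight, insurance and all costs thereafter.
Seller's account: goods 428651.36 + inland to port 588.23 + origin terminal 445.45 = 429685.04
Buyer's account: freight 6117.76 + insurance 436.13 + destination terminal 1279.47 + brokerage 490.59 + duty 4936.50 + delivery 730.69 = 13991.14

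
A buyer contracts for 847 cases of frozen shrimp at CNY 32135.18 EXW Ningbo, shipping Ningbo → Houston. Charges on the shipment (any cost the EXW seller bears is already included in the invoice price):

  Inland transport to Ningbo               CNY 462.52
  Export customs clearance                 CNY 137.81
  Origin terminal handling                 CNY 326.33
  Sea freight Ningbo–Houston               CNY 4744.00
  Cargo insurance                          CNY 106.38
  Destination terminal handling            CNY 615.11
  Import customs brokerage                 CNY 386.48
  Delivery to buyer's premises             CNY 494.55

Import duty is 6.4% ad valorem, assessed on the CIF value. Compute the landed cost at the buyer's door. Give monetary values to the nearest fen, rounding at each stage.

EXW: the seller makes goods available at their premises; the buyer bears all onward costs.
CIF value = EXW price + inland to port + export clearance + origin terminal + freight + insurance = 32135.18 + 462.52 + 137.81 + 326.33 + 4744.00 + 106.38 = 37912.22
Import duty = 37912.22 × 6.4% = 2426.38
Buyer bears: inland to port 462.52 + export clearance 137.81 + origin terminal 326.33 + freight 4744.00 + insurance 106.38 + destination terminal 615.11 + brokerage 386.48 + delivery 494.55 + duty 2426.38 = 9699.56
Landed cost = invoice 32135.18 + 9699.56 = 41834.74

Total landed cost: CNY 41834.74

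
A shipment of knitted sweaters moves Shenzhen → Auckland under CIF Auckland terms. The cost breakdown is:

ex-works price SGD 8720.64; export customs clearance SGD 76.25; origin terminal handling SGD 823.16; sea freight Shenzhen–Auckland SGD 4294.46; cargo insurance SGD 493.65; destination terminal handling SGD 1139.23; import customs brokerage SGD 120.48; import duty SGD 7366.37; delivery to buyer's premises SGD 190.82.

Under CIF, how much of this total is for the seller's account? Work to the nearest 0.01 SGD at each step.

CIF: the seller pays costs through ocean freight and marine insurance to the destination port.
Seller's account: goods 8720.64 + export clearance 76.25 + origin terminal 823.16 + freight 4294.46 + insurance 493.65 = 14408.16
Buyer's account: destination terminal 1139.23 + brokerage 120.48 + duty 7366.37 + delivery 190.82 = 8816.90

Seller's account: SGD 14408.16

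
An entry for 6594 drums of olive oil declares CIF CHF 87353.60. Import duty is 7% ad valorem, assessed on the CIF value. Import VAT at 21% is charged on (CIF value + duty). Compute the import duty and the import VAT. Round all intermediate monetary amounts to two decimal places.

Import duty: CHF 6114.75; import VAT: CHF 19628.35

Import duty = 87353.60 × 7% = 6114.75
VAT base = CIF + duty = 87353.60 + 6114.75 = 93468.35
Import VAT = 93468.35 × 21% = 19628.35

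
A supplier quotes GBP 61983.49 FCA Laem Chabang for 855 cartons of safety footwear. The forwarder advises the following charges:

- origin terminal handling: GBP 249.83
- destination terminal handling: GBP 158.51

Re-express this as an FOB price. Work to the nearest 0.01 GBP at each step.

Not relevant to the conversion: destination terminal — on the buyer under both terms; not part of either seller's price.
From FCA to FOB, the seller additionally bears: origin terminal.
FOB price = 61983.49 + 249.83 = 62233.32

FOB price: GBP 62233.32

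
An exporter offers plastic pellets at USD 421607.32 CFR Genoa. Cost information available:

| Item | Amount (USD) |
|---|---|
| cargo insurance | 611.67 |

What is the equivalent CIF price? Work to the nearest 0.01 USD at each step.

CIF price: USD 422218.99

From CFR to CIF, the seller additionally bears: insurance.
CIF price = 421607.32 + 611.67 = 422218.99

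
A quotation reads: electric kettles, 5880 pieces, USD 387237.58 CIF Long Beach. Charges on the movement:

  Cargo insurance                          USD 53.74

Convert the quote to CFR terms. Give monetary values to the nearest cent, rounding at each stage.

CFR price: USD 387183.84

From CIF to CFR, the seller no longer bears: insurance.
CFR price = 387237.58 − 53.74 = 387183.84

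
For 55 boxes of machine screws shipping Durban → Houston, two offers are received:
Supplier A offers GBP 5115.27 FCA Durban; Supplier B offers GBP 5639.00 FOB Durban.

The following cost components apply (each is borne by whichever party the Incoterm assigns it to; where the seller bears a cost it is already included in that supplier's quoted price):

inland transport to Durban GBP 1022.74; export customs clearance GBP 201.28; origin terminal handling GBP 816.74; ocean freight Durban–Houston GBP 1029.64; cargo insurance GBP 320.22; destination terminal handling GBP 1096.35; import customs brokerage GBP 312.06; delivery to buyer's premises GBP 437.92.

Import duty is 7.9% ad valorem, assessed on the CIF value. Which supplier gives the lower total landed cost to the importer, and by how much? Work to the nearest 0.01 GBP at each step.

Supplier B is cheaper by GBP 316.16

Supplier A (FCA):
CIF value = FCA price + origin terminal + freight + insurance = 5115.27 + 816.74 + 1029.64 + 320.22 = 7281.87
Import duty = 7281.87 × 7.9% = 575.27
Buyer bears (A): 816.74 + 1029.64 + 320.22 + 1096.35 + 312.06 + 437.92 = 4012.93
Landed cost (A) = invoice 5115.27 + 4012.93 + duty 575.27 = 9703.47
Supplier B (FOB):
CIF value = FOB price + freight + insurance = 5639.00 + 1029.64 + 320.22 = 6988.86
Import duty = 6988.86 × 7.9% = 552.12
Buyer bears (B): 1029.64 + 320.22 + 1096.35 + 312.06 + 437.92 = 3196.19
Landed cost (B) = invoice 5639.00 + 3196.19 + duty 552.12 = 9387.31
Difference = |9703.47 − 9387.31| = 316.16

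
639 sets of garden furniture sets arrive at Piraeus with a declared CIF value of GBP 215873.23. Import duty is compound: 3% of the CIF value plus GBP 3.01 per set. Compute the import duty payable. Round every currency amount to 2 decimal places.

Ad valorem component: 215873.23 × 3% = 6476.20
Specific component: 639 × 3.01 = 1923.39
Import duty = 6476.20 + 1923.39 = 8399.59

Import duty: GBP 8399.59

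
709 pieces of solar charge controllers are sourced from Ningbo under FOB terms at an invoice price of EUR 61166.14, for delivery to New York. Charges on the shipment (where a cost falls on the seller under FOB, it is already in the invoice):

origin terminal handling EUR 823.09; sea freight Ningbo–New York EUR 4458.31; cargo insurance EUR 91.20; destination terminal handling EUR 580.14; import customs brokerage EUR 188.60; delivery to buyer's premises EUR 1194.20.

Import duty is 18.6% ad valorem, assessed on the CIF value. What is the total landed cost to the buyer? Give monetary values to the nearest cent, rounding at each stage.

FOB: the seller bears costs until goods are on board at the origin port; the buyer bears freight, insurance and all costs thereafter.
Already in the invoice (seller's account under FOB): origin terminal — exclude.
CIF value = FOB price + freight + insurance = 61166.14 + 4458.31 + 91.20 = 65715.65
Import duty = 65715.65 × 18.6% = 12223.11
Buyer bears: freight 4458.31 + insurance 91.20 + destination terminal 580.14 + brokerage 188.60 + delivery 1194.20 + duty 12223.11 = 18735.56
Landed cost = invoice 61166.14 + 18735.56 = 79901.70

Total landed cost: EUR 79901.70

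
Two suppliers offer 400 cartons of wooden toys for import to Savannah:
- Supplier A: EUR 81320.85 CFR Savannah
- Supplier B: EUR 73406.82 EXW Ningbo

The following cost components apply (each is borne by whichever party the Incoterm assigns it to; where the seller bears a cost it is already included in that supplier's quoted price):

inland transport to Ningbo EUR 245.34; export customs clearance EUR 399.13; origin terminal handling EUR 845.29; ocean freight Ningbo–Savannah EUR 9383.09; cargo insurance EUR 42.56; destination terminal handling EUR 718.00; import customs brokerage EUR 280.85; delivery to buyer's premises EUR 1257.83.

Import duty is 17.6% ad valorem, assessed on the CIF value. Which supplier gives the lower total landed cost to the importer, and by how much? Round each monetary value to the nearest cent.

Supplier A (CFR):
CIF value = CFR price + insurance = 81320.85 + 42.56 = 81363.41
Import duty = 81363.41 × 17.6% = 14319.96
Buyer bears (A): 42.56 + 718.00 + 280.85 + 1257.83 = 2299.24
Landed cost (A) = invoice 81320.85 + 2299.24 + duty 14319.96 = 97940.05
Supplier B (EXW):
CIF value = EXW price + inland to port + export clearance + origin terminal + freight + insurance = 73406.82 + 245.34 + 399.13 + 845.29 + 9383.09 + 42.56 = 84322.23
Import duty = 84322.23 × 17.6% = 14840.71
Buyer bears (B): 245.34 + 399.13 + 845.29 + 9383.09 + 42.56 + 718.00 + 280.85 + 1257.83 = 13172.09
Landed cost (B) = invoice 73406.82 + 13172.09 + duty 14840.71 = 101419.62
Difference = |97940.05 − 101419.62| = 3479.57

Supplier A is cheaper by EUR 3479.57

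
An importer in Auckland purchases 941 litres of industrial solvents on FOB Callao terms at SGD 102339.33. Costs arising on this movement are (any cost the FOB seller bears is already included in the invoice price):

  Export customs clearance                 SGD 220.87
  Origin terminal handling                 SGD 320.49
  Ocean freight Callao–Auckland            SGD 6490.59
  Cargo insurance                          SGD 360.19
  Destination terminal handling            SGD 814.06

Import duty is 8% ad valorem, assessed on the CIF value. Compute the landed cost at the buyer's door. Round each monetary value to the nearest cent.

FOB: the seller bears costs until goods are on board at the origin port; the buyer bears freight, insurance and all costs thereafter.
Already in the invoice (seller's account under FOB): export clearance, origin terminal — exclude.
CIF value = FOB price + freight + insurance = 102339.33 + 6490.59 + 360.19 = 109190.11
Import duty = 109190.11 × 8% = 8735.21
Buyer bears: freight 6490.59 + insurance 360.19 + destination terminal 814.06 + duty 8735.21 = 16400.05
Landed cost = invoice 102339.33 + 16400.05 = 118739.38

Total landed cost: SGD 118739.38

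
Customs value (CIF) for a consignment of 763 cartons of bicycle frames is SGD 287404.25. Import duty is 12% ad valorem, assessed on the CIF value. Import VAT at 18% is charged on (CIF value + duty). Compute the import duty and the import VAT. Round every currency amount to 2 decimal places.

Import duty: SGD 34488.51; import VAT: SGD 57940.70

Import duty = 287404.25 × 12% = 34488.51
VAT base = CIF + duty = 287404.25 + 34488.51 = 321892.76
Import VAT = 321892.76 × 18% = 57940.70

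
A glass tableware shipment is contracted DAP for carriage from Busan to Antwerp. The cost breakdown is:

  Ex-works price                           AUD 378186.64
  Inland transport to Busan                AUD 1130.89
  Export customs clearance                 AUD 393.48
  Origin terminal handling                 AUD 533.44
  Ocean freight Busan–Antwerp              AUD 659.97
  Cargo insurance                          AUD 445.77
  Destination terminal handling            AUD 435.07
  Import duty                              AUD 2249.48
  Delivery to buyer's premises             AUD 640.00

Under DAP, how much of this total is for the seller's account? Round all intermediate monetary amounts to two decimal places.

Seller's account: AUD 382425.26

DAP: the seller bears all costs to the named destination except import duty and clearance.
Seller's account: goods 378186.64 + inland to port 1130.89 + export clearance 393.48 + origin terminal 533.44 + freight 659.97 + insurance 445.77 + destination terminal 435.07 + delivery 640.00 = 382425.26
Buyer's account: duty 2249.48 = 2249.48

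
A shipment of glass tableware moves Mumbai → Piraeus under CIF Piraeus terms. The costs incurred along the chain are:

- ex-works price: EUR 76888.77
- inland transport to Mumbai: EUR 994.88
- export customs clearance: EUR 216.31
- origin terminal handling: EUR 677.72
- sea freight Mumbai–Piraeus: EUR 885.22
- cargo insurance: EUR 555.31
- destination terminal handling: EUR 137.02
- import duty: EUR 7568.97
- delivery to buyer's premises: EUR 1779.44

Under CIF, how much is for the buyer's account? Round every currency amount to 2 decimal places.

Buyer's account: EUR 9485.43

CIF: the seller pays costs through ocean freight and marine insurance to the destination port.
Seller's account: goods 76888.77 + inland to port 994.88 + export clearance 216.31 + origin terminal 677.72 + freight 885.22 + insurance 555.31 = 80218.21
Buyer's account: destination terminal 137.02 + duty 7568.97 + delivery 1779.44 = 9485.43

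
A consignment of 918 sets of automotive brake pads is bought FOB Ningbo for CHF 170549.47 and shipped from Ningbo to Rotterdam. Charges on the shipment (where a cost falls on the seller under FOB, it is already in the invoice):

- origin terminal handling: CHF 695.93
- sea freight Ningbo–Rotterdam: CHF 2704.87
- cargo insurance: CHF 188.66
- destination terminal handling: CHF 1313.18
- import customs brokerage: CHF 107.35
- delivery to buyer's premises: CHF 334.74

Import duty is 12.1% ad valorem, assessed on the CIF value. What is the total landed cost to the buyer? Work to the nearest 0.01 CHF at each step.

FOB: the seller bears costs until goods are on board at the origin port; the buyer bears freight, insurance and all costs thereafter.
Already in the invoice (seller's account under FOB): origin terminal — exclude.
CIF value = FOB price + freight + insurance = 170549.47 + 2704.87 + 188.66 = 173443.00
Import duty = 173443.00 × 12.1% = 20986.60
Buyer bears: freight 2704.87 + insurance 188.66 + destination terminal 1313.18 + brokerage 107.35 + delivery 334.74 + duty 20986.60 = 25635.40
Landed cost = invoice 170549.47 + 25635.40 = 196184.87

Total landed cost: CHF 196184.87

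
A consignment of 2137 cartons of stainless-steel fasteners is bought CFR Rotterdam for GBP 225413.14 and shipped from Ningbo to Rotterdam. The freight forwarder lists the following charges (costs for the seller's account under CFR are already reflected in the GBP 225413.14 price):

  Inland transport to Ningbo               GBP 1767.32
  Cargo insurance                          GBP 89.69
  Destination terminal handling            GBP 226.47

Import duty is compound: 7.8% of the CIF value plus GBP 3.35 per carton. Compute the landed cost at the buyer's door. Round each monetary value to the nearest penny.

CFR: the seller pays costs through ocean freight to the destination port, but not insurance.
Already in the invoice (seller's account under CFR): inland to port — exclude.
CIF value = CFR price + insurance = 225413.14 + 89.69 = 225502.83
Ad valorem component: 225502.83 × 7.8% = 17589.22
Specific component: 2137 × 3.35 = 7158.95
Import duty = 17589.22 + 7158.95 = 24748.17
Buyer bears: insurance 89.69 + destination terminal 226.47 + duty 24748.17 = 25064.33
Landed cost = invoice 225413.14 + 25064.33 = 250477.47

Total landed cost: GBP 250477.47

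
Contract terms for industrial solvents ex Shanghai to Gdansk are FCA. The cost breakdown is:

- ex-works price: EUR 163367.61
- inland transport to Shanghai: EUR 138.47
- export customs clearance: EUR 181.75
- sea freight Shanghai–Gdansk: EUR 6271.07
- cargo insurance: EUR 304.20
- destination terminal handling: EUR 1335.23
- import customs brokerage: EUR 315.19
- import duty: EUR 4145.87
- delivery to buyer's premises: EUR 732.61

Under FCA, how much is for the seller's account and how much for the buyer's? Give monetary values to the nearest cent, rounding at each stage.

Seller: EUR 163687.83; buyer: EUR 13104.17

FCA: the seller delivers export-cleared goods to the carrier; the buyer bears costs from that point.
Seller's account: goods 163367.61 + inland to port 138.47 + export clearance 181.75 = 163687.83
Buyer's account: freight 6271.07 + insurance 304.20 + destination terminal 1335.23 + brokerage 315.19 + duty 4145.87 + delivery 732.61 = 13104.17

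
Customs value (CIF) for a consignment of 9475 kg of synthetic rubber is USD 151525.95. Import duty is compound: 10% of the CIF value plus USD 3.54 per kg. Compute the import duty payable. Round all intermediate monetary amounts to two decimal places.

Import duty: USD 48694.10

Ad valorem component: 151525.95 × 10% = 15152.60
Specific component: 9475 × 3.54 = 33541.50
Import duty = 15152.60 + 33541.50 = 48694.10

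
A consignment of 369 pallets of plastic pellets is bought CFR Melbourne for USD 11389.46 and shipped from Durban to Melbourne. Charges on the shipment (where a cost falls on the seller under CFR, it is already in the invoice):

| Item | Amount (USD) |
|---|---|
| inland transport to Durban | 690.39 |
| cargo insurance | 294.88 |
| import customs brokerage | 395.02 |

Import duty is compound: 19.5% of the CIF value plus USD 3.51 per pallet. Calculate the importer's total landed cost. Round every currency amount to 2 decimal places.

CFR: the seller pays costs through ocean freight to the destination port, but not insurance.
Already in the invoice (seller's account under CFR): inland to port — exclude.
CIF value = CFR price + insurance = 11389.46 + 294.88 = 11684.34
Ad valorem component: 11684.34 × 19.5% = 2278.45
Specific component: 369 × 3.51 = 1295.19
Import duty = 2278.45 + 1295.19 = 3573.64
Buyer bears: insurance 294.88 + brokerage 395.02 + duty 3573.64 = 4263.54
Landed cost = invoice 11389.46 + 4263.54 = 15653.00

Total landed cost: USD 15653.00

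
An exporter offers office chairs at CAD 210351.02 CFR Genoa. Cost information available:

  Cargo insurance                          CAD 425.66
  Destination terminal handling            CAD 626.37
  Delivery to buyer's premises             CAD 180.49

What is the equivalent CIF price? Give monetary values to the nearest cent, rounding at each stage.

CIF price: CAD 210776.68

Not relevant to the conversion: delivery, destination terminal — on the buyer under both terms; not part of either seller's price.
From CFR to CIF, the seller additionally bears: insurance.
CIF price = 210351.02 + 425.66 = 210776.68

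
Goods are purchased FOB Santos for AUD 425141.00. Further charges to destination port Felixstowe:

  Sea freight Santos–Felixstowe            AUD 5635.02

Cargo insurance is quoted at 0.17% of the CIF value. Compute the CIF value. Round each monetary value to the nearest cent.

CIF value: AUD 431509.59

Let C be the CIF value. C = FOB price + freight + 0.17% × C
C − 0.17% × C = 425141.00 + 5635.02
0.9983 × C = 430776.02
C = 430776.02 / 0.9983 = 431509.59
Insurance premium = 0.17% × 431509.59 = 733.57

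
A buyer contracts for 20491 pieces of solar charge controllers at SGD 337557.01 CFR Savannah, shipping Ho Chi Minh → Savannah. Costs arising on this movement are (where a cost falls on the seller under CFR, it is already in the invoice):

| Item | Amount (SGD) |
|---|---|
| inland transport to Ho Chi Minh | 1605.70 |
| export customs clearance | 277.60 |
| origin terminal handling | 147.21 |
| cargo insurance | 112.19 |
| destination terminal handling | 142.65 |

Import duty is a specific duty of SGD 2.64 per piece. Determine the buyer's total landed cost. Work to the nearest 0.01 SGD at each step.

CFR: the seller pays costs through ocean freight to the destination port, but not insurance.
Already in the invoice (seller's account under CFR): inland to port, export clearance, origin terminal — exclude.
CIF value = CFR price + insurance = 337557.01 + 112.19 = 337669.20
Import duty = 20491 × 2.64 = 54096.24
Buyer bears: insurance 112.19 + destination terminal 142.65 + duty 54096.24 = 54351.08
Landed cost = invoice 337557.01 + 54351.08 = 391908.09

Total landed cost: SGD 391908.09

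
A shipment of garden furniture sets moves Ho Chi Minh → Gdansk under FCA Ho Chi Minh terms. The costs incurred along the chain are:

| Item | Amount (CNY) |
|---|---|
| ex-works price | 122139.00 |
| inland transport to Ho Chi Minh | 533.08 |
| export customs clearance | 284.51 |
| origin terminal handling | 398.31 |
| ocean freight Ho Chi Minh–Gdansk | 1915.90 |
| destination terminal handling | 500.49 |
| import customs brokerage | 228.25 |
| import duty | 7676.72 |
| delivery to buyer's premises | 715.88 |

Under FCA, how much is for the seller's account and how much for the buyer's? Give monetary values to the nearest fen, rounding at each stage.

Seller: CNY 122956.59; buyer: CNY 11435.55

FCA: the seller delivers export-cleared goods to the carrier; the buyer bears costs from that point.
Seller's account: goods 122139.00 + inland to port 533.08 + export clearance 284.51 = 122956.59
Buyer's account: origin terminal 398.31 + freight 1915.90 + destination terminal 500.49 + brokerage 228.25 + duty 7676.72 + delivery 715.88 = 11435.55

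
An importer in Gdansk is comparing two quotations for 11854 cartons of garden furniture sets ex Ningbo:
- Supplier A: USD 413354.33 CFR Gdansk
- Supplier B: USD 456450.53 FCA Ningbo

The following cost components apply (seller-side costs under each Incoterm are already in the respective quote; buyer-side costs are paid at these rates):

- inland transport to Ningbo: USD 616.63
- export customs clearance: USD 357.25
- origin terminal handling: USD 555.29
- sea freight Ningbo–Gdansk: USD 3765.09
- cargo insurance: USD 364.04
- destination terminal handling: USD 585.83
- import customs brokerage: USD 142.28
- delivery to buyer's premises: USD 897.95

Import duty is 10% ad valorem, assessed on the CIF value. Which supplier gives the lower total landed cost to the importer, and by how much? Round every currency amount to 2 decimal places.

Supplier A is cheaper by USD 52158.24

Supplier A (CFR):
CIF value = CFR price + insurance = 413354.33 + 364.04 = 413718.37
Import duty = 413718.37 × 10% = 41371.84
Buyer bears (A): 364.04 + 585.83 + 142.28 + 897.95 = 1990.10
Landed cost (A) = invoice 413354.33 + 1990.10 + duty 41371.84 = 456716.27
Supplier B (FCA):
CIF value = FCA price + origin terminal + freight + insurance = 456450.53 + 555.29 + 3765.09 + 364.04 = 461134.95
Import duty = 461134.95 × 10% = 46113.50
Buyer bears (B): 555.29 + 3765.09 + 364.04 + 585.83 + 142.28 + 897.95 = 6310.48
Landed cost (B) = invoice 456450.53 + 6310.48 + duty 46113.50 = 508874.51
Difference = |456716.27 − 508874.51| = 52158.24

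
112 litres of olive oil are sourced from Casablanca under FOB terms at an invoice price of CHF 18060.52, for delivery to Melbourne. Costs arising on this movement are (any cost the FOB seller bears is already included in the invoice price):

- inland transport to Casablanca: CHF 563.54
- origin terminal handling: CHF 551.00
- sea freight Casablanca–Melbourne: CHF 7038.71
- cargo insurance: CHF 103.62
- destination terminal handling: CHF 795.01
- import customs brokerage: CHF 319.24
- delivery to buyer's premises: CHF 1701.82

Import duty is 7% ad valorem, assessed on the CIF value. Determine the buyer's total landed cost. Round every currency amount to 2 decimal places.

Total landed cost: CHF 29783.12

FOB: the seller bears costs until goods are on board at the origin port; the buyer bears freight, insurance and all costs thereafter.
Already in the invoice (seller's account under FOB): inland to port, origin terminal — exclude.
CIF value = FOB price + freight + insurance = 18060.52 + 7038.71 + 103.62 = 25202.85
Import duty = 25202.85 × 7% = 1764.20
Buyer bears: freight 7038.71 + insurance 103.62 + destination terminal 795.01 + brokerage 319.24 + delivery 1701.82 + duty 1764.20 = 11722.60
Landed cost = invoice 18060.52 + 11722.60 = 29783.12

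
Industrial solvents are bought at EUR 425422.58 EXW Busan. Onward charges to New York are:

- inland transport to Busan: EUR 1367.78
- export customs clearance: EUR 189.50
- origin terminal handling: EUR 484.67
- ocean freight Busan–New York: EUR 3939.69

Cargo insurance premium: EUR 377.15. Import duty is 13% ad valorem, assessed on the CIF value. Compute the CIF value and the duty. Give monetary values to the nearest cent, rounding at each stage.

CIF = EXW price + pre-shipment costs + freight + insurance
CIF = 425422.58 + 1367.78 + 189.50 + 484.67 + 3939.69 + 377.15 = 431781.37
Import duty = 431781.37 × 13% = 56131.58

CIF value: EUR 431781.37; import duty: EUR 56131.58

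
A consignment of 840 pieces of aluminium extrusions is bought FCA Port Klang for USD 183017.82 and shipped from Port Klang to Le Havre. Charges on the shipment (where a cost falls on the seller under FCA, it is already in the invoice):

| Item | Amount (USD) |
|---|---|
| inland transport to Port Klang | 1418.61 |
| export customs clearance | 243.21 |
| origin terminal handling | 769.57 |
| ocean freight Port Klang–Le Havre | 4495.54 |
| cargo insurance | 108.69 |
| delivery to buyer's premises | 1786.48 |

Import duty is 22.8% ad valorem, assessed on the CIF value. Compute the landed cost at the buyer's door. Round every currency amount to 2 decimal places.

FCA: the seller delivers export-cleared goods to the carrier; the buyer bears costs from that point.
Already in the invoice (seller's account under FCA): inland to port, export clearance — exclude.
CIF value = FCA price + origin terminal + freight + insurance = 183017.82 + 769.57 + 4495.54 + 108.69 = 188391.62
Import duty = 188391.62 × 22.8% = 42953.29
Buyer bears: origin terminal 769.57 + freight 4495.54 + insurance 108.69 + delivery 1786.48 + duty 42953.29 = 50113.57
Landed cost = invoice 183017.82 + 50113.57 = 233131.39

Total landed cost: USD 233131.39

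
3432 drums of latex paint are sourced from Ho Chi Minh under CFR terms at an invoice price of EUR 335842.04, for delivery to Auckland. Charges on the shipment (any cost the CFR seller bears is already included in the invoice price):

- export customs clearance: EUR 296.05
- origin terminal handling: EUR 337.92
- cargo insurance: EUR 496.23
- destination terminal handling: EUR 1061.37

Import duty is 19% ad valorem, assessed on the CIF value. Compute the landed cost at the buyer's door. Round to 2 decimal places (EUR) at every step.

Total landed cost: EUR 401303.91

CFR: the seller pays costs through ocean freight to the destination port, but not insurance.
Already in the invoice (seller's account under CFR): export clearance, origin terminal — exclude.
CIF value = CFR price + insurance = 335842.04 + 496.23 = 336338.27
Import duty = 336338.27 × 19% = 63904.27
Buyer bears: insurance 496.23 + destination terminal 1061.37 + duty 63904.27 = 65461.87
Landed cost = invoice 335842.04 + 65461.87 = 401303.91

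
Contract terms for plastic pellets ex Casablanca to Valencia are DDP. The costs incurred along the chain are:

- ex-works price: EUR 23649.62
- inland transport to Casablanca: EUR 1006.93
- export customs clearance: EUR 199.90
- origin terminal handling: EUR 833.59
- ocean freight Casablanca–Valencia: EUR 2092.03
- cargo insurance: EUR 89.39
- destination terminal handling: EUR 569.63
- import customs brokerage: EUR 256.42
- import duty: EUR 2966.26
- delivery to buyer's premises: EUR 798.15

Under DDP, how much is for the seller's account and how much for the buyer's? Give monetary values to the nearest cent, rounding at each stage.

Seller: EUR 32461.92; buyer: EUR 0.00

DDP: the seller bears all costs including import duty.
Seller's account: goods 23649.62 + inland to port 1006.93 + export clearance 199.90 + origin terminal 833.59 + freight 2092.03 + insurance 89.39 + destination terminal 569.63 + brokerage 256.42 + duty 2966.26 + delivery 798.15 = 32461.92
Buyer's account: 0.00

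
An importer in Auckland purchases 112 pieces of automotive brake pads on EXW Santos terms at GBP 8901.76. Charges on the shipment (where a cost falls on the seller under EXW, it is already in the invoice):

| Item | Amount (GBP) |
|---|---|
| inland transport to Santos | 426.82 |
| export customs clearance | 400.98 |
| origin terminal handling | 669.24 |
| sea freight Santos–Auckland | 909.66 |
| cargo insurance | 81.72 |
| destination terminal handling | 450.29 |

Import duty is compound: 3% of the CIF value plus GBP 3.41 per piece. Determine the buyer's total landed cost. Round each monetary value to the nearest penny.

Total landed cost: GBP 12564.10

EXW: the seller makes goods available at their premises; the buyer bears all onward costs.
CIF value = EXW price + inland to port + export clearance + origin terminal + freight + insurance = 8901.76 + 426.82 + 400.98 + 669.24 + 909.66 + 81.72 = 11390.18
Ad valorem component: 11390.18 × 3% = 341.71
Specific component: 112 × 3.41 = 381.92
Import duty = 341.71 + 381.92 = 723.63
Buyer bears: inland to port 426.82 + export clearance 400.98 + origin terminal 669.24 + freight 909.66 + insurance 81.72 + destination terminal 450.29 + duty 723.63 = 3662.34
Landed cost = invoice 8901.76 + 3662.34 = 12564.10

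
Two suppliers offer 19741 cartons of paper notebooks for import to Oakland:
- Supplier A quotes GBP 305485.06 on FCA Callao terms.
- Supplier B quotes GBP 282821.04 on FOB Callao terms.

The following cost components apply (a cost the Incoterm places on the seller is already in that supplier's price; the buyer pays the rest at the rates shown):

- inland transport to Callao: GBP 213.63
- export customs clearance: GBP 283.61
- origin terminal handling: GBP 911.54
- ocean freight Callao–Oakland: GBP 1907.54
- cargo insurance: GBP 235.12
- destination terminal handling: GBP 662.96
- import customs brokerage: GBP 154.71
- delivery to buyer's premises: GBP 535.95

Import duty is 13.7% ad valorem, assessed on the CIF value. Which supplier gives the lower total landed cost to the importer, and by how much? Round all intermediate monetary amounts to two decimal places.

Supplier A (FCA):
CIF value = FCA price + origin terminal + freight + insurance = 305485.06 + 911.54 + 1907.54 + 235.12 = 308539.26
Import duty = 308539.26 × 13.7% = 42269.88
Buyer bears (A): 911.54 + 1907.54 + 235.12 + 662.96 + 154.71 + 535.95 = 4407.82
Landed cost (A) = invoice 305485.06 + 4407.82 + duty 42269.88 = 352162.76
Supplier B (FOB):
CIF value = FOB price + freight + insurance = 282821.04 + 1907.54 + 235.12 = 284963.70
Import duty = 284963.70 × 13.7% = 39040.03
Buyer bears (B): 1907.54 + 235.12 + 662.96 + 154.71 + 535.95 = 3496.28
Landed cost (B) = invoice 282821.04 + 3496.28 + duty 39040.03 = 325357.35
Difference = |352162.76 − 325357.35| = 26805.41

Supplier B is cheaper by GBP 26805.41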